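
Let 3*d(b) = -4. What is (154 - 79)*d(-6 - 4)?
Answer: -100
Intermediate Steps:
d(b) = -4/3 (d(b) = (⅓)*(-4) = -4/3)
(154 - 79)*d(-6 - 4) = (154 - 79)*(-4/3) = 75*(-4/3) = -100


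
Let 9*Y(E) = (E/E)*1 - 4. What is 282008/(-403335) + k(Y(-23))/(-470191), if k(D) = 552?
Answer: -132820264448/189644486985 ≈ -0.70036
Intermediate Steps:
Y(E) = -⅓ (Y(E) = ((E/E)*1 - 4)/9 = (1*1 - 4)/9 = (1 - 4)/9 = (⅑)*(-3) = -⅓)
282008/(-403335) + k(Y(-23))/(-470191) = 282008/(-403335) + 552/(-470191) = 282008*(-1/403335) + 552*(-1/470191) = -282008/403335 - 552/470191 = -132820264448/189644486985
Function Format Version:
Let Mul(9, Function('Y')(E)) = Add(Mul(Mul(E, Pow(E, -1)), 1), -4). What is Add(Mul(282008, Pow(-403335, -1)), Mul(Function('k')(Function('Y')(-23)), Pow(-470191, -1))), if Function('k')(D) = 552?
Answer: Rational(-132820264448, 189644486985) ≈ -0.70036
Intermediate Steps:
Function('Y')(E) = Rational(-1, 3) (Function('Y')(E) = Mul(Rational(1, 9), Add(Mul(Mul(E, Pow(E, -1)), 1), -4)) = Mul(Rational(1, 9), Add(Mul(1, 1), -4)) = Mul(Rational(1, 9), Add(1, -4)) = Mul(Rational(1, 9), -3) = Rational(-1, 3))
Add(Mul(282008, Pow(-403335, -1)), Mul(Function('k')(Function('Y')(-23)), Pow(-470191, -1))) = Add(Mul(282008, Pow(-403335, -1)), Mul(552, Pow(-470191, -1))) = Add(Mul(282008, Rational(-1, 403335)), Mul(552, Rational(-1, 470191))) = Add(Rational(-282008, 403335), Rational(-552, 470191)) = Rational(-132820264448, 189644486985)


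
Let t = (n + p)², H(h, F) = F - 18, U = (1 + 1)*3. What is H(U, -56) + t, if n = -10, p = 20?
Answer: 26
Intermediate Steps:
U = 6 (U = 2*3 = 6)
H(h, F) = -18 + F
t = 100 (t = (-10 + 20)² = 10² = 100)
H(U, -56) + t = (-18 - 56) + 100 = -74 + 100 = 26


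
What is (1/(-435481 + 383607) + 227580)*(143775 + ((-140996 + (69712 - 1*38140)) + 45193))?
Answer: 469527746198468/25937 ≈ 1.8103e+10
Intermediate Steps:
(1/(-435481 + 383607) + 227580)*(143775 + ((-140996 + (69712 - 1*38140)) + 45193)) = (1/(-51874) + 227580)*(143775 + ((-140996 + (69712 - 38140)) + 45193)) = (-1/51874 + 227580)*(143775 + ((-140996 + 31572) + 45193)) = 11805484919*(143775 + (-109424 + 45193))/51874 = 11805484919*(143775 - 64231)/51874 = (11805484919/51874)*79544 = 469527746198468/25937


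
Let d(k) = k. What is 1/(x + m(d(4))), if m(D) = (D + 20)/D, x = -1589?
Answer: -1/1583 ≈ -0.00063171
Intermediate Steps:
m(D) = (20 + D)/D
1/(x + m(d(4))) = 1/(-1589 + (20 + 4)/4) = 1/(-1589 + (¼)*24) = 1/(-1589 + 6) = 1/(-1583) = -1/1583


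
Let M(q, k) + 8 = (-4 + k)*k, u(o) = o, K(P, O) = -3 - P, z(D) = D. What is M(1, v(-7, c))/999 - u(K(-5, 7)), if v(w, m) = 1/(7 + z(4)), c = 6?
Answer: -80923/40293 ≈ -2.0084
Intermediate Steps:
v(w, m) = 1/11 (v(w, m) = 1/(7 + 4) = 1/11)
M(q, k) = -8 + k*(-4 + k) (M(q, k) = -8 + (-4 + k)*k = -8 + k*(-4 + k))
M(1, v(-7, c))/999 - u(K(-5, 7)) = (-8 + (1/11)² - 4*1/11)/999 - (-3 - 1*(-5)) = (-8 + 1/121 - 4/11)*(1/999) - (-3 + 5) = -1011/121*1/999 - 1*2 = -337/40293 - 2 = -80923/40293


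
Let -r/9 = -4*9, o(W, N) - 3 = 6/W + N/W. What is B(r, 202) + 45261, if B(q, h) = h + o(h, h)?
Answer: 4592170/101 ≈ 45467.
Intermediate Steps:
o(W, N) = 3 + 6/W + N/W (o(W, N) = 3 + (6/W + N/W) = 3 + 6/W + N/W)
r = 324 (r = -(-36)*9 = -9*(-36) = 324)
B(q, h) = h + (6 + 4*h)/h (B(q, h) = h + (6 + h + 3*h)/h = h + (6 + 4*h)/h)
B(r, 202) + 45261 = (4 + 202 + 6/202) + 45261 = (4 + 202 + 6*(1/202)) + 45261 = (4 + 202 + 3/101) + 45261 = 20809/101 + 45261 = 4592170/101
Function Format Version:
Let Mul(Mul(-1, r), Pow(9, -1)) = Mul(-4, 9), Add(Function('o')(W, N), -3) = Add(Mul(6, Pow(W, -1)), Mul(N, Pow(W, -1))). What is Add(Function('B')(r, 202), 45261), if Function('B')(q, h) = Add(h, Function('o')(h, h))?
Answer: Rational(4592170, 101) ≈ 45467.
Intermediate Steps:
Function('o')(W, N) = Add(3, Mul(6, Pow(W, -1)), Mul(N, Pow(W, -1))) (Function('o')(W, N) = Add(3, Add(Mul(6, Pow(W, -1)), Mul(N, Pow(W, -1)))) = Add(3, Mul(6, Pow(W, -1)), Mul(N, Pow(W, -1))))
r = 324 (r = Mul(-9, Mul(-4, 9)) = Mul(-9, -36) = 324)
Function('B')(q, h) = Add(h, Mul(Pow(h, -1), Add(6, Mul(4, h)))) (Function('B')(q, h) = Add(h, Mul(Pow(h, -1), Add(6, h, Mul(3, h)))) = Add(h, Mul(Pow(h, -1), Add(6, Mul(4, h)))))
Add(Function('B')(r, 202), 45261) = Add(Add(4, 202, Mul(6, Pow(202, -1))), 45261) = Add(Add(4, 202, Mul(6, Rational(1, 202))), 45261) = Add(Add(4, 202, Rational(3, 101)), 45261) = Add(Rational(20809, 101), 45261) = Rational(4592170, 101)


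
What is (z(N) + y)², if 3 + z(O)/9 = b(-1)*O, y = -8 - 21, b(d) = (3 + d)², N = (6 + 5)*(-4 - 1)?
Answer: 4145296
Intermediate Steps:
N = -55 (N = 11*(-5) = -55)
y = -29
z(O) = -27 + 36*O (z(O) = -27 + 9*((3 - 1)²*O) = -27 + 9*(2²*O) = -27 + 9*(4*O) = -27 + 36*O)
(z(N) + y)² = ((-27 + 36*(-55)) - 29)² = ((-27 - 1980) - 29)² = (-2007 - 29)² = (-2036)² = 4145296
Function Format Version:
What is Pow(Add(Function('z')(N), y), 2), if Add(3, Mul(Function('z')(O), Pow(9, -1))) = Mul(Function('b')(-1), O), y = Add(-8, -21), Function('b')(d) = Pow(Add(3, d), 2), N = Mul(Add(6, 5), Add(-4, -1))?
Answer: 4145296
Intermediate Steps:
N = -55 (N = Mul(11, -5) = -55)
y = -29
Function('z')(O) = Add(-27, Mul(36, O)) (Function('z')(O) = Add(-27, Mul(9, Mul(Pow(Add(3, -1), 2), O))) = Add(-27, Mul(9, Mul(Pow(2, 2), O))) = Add(-27, Mul(9, Mul(4, O))) = Add(-27, Mul(36, O)))
Pow(Add(Function('z')(N), y), 2) = Pow(Add(Add(-27, Mul(36, -55)), -29), 2) = Pow(Add(Add(-27, -1980), -29), 2) = Pow(Add(-2007, -29), 2) = Pow(-2036, 2) = 4145296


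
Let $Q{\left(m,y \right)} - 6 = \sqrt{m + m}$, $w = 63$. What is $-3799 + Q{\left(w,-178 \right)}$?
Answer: $-3793 + 3 \sqrt{14} \approx -3781.8$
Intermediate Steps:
$Q{\left(m,y \right)} = 6 + \sqrt{2} \sqrt{m}$ ($Q{\left(m,y \right)} = 6 + \sqrt{m + m} = 6 + \sqrt{2 m} = 6 + \sqrt{2} \sqrt{m}$)
$-3799 + Q{\left(w,-178 \right)} = -3799 + \left(6 + \sqrt{2} \sqrt{63}\right) = -3799 + \left(6 + \sqrt{2} \cdot 3 \sqrt{7}\right) = -3799 + \left(6 + 3 \sqrt{14}\right) = -3793 + 3 \sqrt{14}$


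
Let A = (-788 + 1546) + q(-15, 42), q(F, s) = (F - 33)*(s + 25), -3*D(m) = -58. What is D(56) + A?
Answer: -7316/3 ≈ -2438.7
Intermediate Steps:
D(m) = 58/3 (D(m) = -⅓*(-58) = 58/3)
q(F, s) = (-33 + F)*(25 + s)
A = -2458 (A = (-788 + 1546) + (-825 - 33*42 + 25*(-15) - 15*42) = 758 + (-825 - 1386 - 375 - 630) = 758 - 3216 = -2458)
D(56) + A = 58/3 - 2458 = -7316/3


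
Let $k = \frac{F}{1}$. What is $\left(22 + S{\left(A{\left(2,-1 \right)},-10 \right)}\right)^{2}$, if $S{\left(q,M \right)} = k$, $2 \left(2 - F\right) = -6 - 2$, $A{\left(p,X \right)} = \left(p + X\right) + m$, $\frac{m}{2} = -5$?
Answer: $784$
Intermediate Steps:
$m = -10$ ($m = 2 \left(-5\right) = -10$)
$A{\left(p,X \right)} = -10 + X + p$ ($A{\left(p,X \right)} = \left(p + X\right) - 10 = \left(X + p\right) - 10 = -10 + X + p$)
$F = 6$ ($F = 2 - \frac{-6 - 2}{2} = 2 - -4 = 2 + 4 = 6$)
$k = 6$ ($k = \frac{6}{1} = 6 \cdot 1 = 6$)
$S{\left(q,M \right)} = 6$
$\left(22 + S{\left(A{\left(2,-1 \right)},-10 \right)}\right)^{2} = \left(22 + 6\right)^{2} = 28^{2} = 784$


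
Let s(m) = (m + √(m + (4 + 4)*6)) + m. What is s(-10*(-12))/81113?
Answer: 240/81113 + 2*√42/81113 ≈ 0.0031186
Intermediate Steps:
s(m) = √(48 + m) + 2*m (s(m) = (m + √(m + 8*6)) + m = (m + √(m + 48)) + m = (m + √(48 + m)) + m = √(48 + m) + 2*m)
s(-10*(-12))/81113 = (√(48 - 10*(-12)) + 2*(-10*(-12)))/81113 = (√(48 + 120) + 2*120)*(1/81113) = (√168 + 240)*(1/81113) = (2*√42 + 240)*(1/81113) = (240 + 2*√42)*(1/81113) = 240/81113 + 2*√42/81113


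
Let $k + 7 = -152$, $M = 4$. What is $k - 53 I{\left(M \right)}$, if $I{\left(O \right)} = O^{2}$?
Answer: $-1007$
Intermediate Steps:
$k = -159$ ($k = -7 - 152 = -159$)
$k - 53 I{\left(M \right)} = -159 - 53 \cdot 4^{2} = -159 - 848 = -1007$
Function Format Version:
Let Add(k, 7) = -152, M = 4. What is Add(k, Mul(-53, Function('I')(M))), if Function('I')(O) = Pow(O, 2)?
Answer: -1007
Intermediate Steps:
k = -159 (k = Add(-7, -152) = -159)
Add(k, Mul(-53, Function('I')(M))) = Add(-159, Mul(-53, Pow(4, 2))) = Add(-159, Mul(-53, 16)) = Add(-159, -848) = -1007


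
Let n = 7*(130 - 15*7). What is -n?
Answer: -175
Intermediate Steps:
n = 175 (n = 7*(130 - 105) = 7*25 = 175)
-n = -1*175 = -175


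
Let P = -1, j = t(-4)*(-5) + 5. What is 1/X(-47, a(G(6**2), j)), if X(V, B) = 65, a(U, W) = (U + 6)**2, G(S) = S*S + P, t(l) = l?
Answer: 1/65 ≈ 0.015385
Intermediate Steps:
j = 25 (j = -4*(-5) + 5 = 20 + 5 = 25)
G(S) = -1 + S**2 (G(S) = S*S - 1 = S**2 - 1 = -1 + S**2)
a(U, W) = (6 + U)**2
1/X(-47, a(G(6**2), j)) = 1/65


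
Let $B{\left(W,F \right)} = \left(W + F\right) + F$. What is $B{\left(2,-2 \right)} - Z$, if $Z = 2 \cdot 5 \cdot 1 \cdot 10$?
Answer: $-102$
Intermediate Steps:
$B{\left(W,F \right)} = W + 2 F$ ($B{\left(W,F \right)} = \left(F + W\right) + F = W + 2 F$)
$Z = 100$ ($Z = 10 \cdot 1 \cdot 10 = 10 \cdot 10 = 100$)
$B{\left(2,-2 \right)} - Z = \left(2 + 2 \left(-2\right)\right) - 100 = \left(2 - 4\right) - 100 = -2 - 100 = -102$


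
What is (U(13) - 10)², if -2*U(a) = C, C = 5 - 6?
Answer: 361/4 ≈ 90.250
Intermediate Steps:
C = -1
U(a) = ½ (U(a) = -½*(-1) = ½)
(U(13) - 10)² = (½ - 10)² = (-19/2)² = 361/4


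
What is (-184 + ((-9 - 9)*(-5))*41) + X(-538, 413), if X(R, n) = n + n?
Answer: 4332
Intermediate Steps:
X(R, n) = 2*n
(-184 + ((-9 - 9)*(-5))*41) + X(-538, 413) = (-184 + ((-9 - 9)*(-5))*41) + 2*413 = (-184 - 18*(-5)*41) + 826 = (-184 + 90*41) + 826 = (-184 + 3690) + 826 = 3506 + 826 = 4332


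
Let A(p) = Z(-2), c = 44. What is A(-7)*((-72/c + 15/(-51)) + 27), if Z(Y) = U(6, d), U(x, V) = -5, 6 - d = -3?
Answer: -23440/187 ≈ -125.35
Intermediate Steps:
d = 9 (d = 6 - 1*(-3) = 6 + 3 = 9)
Z(Y) = -5
A(p) = -5
A(-7)*((-72/c + 15/(-51)) + 27) = -5*((-72/44 + 15/(-51)) + 27) = -5*((-72*1/44 + 15*(-1/51)) + 27) = -5*((-18/11 - 5/17) + 27) = -5*(-361/187 + 27) = -5*4688/187 = -23440/187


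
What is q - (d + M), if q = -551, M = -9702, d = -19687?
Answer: 28838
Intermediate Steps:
q - (d + M) = -551 - (-19687 - 9702) = -551 - 1*(-29389) = -551 + 29389 = 28838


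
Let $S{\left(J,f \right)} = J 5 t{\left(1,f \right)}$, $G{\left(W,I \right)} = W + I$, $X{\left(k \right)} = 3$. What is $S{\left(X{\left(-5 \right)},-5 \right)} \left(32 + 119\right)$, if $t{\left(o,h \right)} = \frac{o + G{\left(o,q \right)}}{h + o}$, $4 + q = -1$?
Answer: $\frac{6795}{4} \approx 1698.8$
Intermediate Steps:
$q = -5$ ($q = -4 - 1 = -5$)
$G{\left(W,I \right)} = I + W$
$t{\left(o,h \right)} = \frac{-5 + 2 o}{h + o}$ ($t{\left(o,h \right)} = \frac{o + \left(-5 + o\right)}{h + o} = \frac{-5 + 2 o}{h + o}$)
$S{\left(J,f \right)} = - \frac{15 J}{1 + f}$ ($S{\left(J,f \right)} = J 5 \frac{-5 + 2 \cdot 1}{f + 1} = 5 J \frac{-5 + 2}{1 + f} = 5 J \frac{1}{1 + f} \left(-3\right) = 5 J \left(- \frac{3}{1 + f}\right) = - \frac{15 J}{1 + f}$)
$S{\left(X{\left(-5 \right)},-5 \right)} \left(32 + 119\right) = \left(-15\right) 3 \frac{1}{1 - 5} \left(32 + 119\right) = \left(-15\right) 3 \frac{1}{-4} \cdot 151 = \left(-15\right) 3 \left(- \frac{1}{4}\right) 151 = \frac{45}{4} \cdot 151 = \frac{6795}{4}$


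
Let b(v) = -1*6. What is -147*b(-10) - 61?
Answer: 821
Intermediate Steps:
b(v) = -6
-147*b(-10) - 61 = -147*(-6) - 61 = 882 - 61 = 821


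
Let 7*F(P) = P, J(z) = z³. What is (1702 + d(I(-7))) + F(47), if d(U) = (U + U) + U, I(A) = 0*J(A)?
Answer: 11961/7 ≈ 1708.7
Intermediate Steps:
F(P) = P/7
I(A) = 0 (I(A) = 0*A³ = 0)
d(U) = 3*U (d(U) = 2*U + U = 3*U)
(1702 + d(I(-7))) + F(47) = (1702 + 3*0) + (⅐)*47 = (1702 + 0) + 47/7 = 1702 + 47/7 = 11961/7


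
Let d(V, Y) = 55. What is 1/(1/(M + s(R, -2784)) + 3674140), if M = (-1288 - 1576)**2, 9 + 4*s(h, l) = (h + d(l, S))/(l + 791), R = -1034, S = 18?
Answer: 32695140577/120126523799582766 ≈ 2.7217e-7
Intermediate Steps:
s(h, l) = -9/4 + (55 + h)/(4*(791 + l)) (s(h, l) = -9/4 + ((h + 55)/(l + 791))/4 = -9/4 + ((55 + h)/(791 + l))/4 = -9/4 + (55 + h)/(4*(791 + l)))
M = 8202496 (M = (-2864)**2 = 8202496)
1/(1/(M + s(R, -2784)) + 3674140) = 1/(1/(8202496 + (-7064 - 1034 - 9*(-2784))/(4*(791 - 2784))) + 3674140) = 1/(1/(8202496 + (1/4)*(-7064 - 1034 + 25056)/(-1993)) + 3674140) = 1/(1/(8202496 + (1/4)*(-1/1993)*16958) + 3674140) = 1/(1/(8202496 - 8479/3986) + 3674140) = 1/(1/(32695140577/3986) + 3674140) = 1/(3986/32695140577 + 3674140) = 1/(120126523799582766/32695140577) = 32695140577/120126523799582766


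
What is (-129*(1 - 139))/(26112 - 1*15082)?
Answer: 8901/5515 ≈ 1.6140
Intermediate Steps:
(-129*(1 - 139))/(26112 - 1*15082) = (-129*(-138))/(26112 - 15082) = 17802/11030 = 17802*(1/11030) = 8901/5515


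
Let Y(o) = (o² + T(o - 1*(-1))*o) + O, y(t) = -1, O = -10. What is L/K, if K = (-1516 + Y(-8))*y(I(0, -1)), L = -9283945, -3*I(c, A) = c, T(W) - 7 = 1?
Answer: -9283945/1526 ≈ -6083.8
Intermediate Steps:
T(W) = 8 (T(W) = 7 + 1 = 8)
I(c, A) = -c/3
Y(o) = -10 + o² + 8*o (Y(o) = (o² + 8*o) - 10 = -10 + o² + 8*o)
K = 1526 (K = (-1516 + (-10 + (-8)² + 8*(-8)))*(-1) = (-1516 + (-10 + 64 - 64))*(-1) = (-1516 - 10)*(-1) = -1526*(-1) = 1526)
L/K = -9283945/1526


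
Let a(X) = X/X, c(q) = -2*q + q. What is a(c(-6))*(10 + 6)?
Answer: 16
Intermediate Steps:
c(q) = -q
a(X) = 1
a(c(-6))*(10 + 6) = 1*(10 + 6) = 1*16 = 16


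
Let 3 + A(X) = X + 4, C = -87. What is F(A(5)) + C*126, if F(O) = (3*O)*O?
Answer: -10854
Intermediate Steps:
A(X) = 1 + X (A(X) = -3 + (X + 4) = -3 + (4 + X) = 1 + X)
F(O) = 3*O**2
F(A(5)) + C*126 = 3*(1 + 5)**2 - 87*126 = 3*6**2 - 10962 = 3*36 - 10962 = 108 - 10962 = -10854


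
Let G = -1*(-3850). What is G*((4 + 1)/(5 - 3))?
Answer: 9625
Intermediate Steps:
G = 3850
G*((4 + 1)/(5 - 3)) = 3850*((4 + 1)/(5 - 3)) = 3850*(5/2) = 9625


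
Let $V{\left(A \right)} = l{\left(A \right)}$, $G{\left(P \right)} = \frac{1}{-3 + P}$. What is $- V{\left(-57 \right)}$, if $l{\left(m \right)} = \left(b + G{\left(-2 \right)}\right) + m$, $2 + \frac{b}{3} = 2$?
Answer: $\frac{286}{5} \approx 57.2$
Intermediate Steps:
$b = 0$ ($b = -6 + 3 \cdot 2 = -6 + 6 = 0$)
$l{\left(m \right)} = - \frac{1}{5} + m$ ($l{\left(m \right)} = \left(0 + \frac{1}{-3 - 2}\right) + m = \left(0 + \frac{1}{-5}\right) + m = \left(0 - \frac{1}{5}\right) + m = - \frac{1}{5} + m$)
$V{\left(A \right)} = - \frac{1}{5} + A$
$- V{\left(-57 \right)} = - (- \frac{1}{5} - 57) = \left(-1\right) \left(- \frac{286}{5}\right) = \frac{286}{5}$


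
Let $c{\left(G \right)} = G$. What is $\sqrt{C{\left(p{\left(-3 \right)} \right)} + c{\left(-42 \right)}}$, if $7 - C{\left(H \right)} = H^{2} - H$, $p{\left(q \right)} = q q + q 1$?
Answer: $i \sqrt{65} \approx 8.0623 i$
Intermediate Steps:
$p{\left(q \right)} = q + q^{2}$ ($p{\left(q \right)} = q^{2} + q = q + q^{2}$)
$C{\left(H \right)} = 7 + H - H^{2}$ ($C{\left(H \right)} = 7 - \left(H^{2} - H\right) = 7 + H - H^{2}$)
$\sqrt{C{\left(p{\left(-3 \right)} \right)} + c{\left(-42 \right)}} = \sqrt{\left(7 - 3 \left(1 - 3\right) - \left(- 3 \left(1 - 3\right)\right)^{2}\right) - 42} = \sqrt{\left(7 - -6 - \left(\left(-3\right) \left(-2\right)\right)^{2}\right) - 42} = \sqrt{\left(7 + 6 - 6^{2}\right) - 42} = \sqrt{\left(7 + 6 - 36\right) - 42} = \sqrt{-23 - 42} = \sqrt{-65} = i \sqrt{65}$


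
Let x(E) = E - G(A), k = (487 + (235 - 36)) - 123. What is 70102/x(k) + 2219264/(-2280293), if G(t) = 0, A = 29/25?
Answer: 158603654254/1283804959 ≈ 123.54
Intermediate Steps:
A = 29/25 (A = 29*(1/25) = 29/25 ≈ 1.1600)
k = 563 (k = (487 + 199) - 123 = 686 - 123 = 563)
x(E) = E (x(E) = E - 1*0 = E + 0 = E)
70102/x(k) + 2219264/(-2280293) = 70102/563 + 2219264/(-2280293) = 70102*(1/563) + 2219264*(-1/2280293) = 70102/563 - 2219264/2280293 = 158603654254/1283804959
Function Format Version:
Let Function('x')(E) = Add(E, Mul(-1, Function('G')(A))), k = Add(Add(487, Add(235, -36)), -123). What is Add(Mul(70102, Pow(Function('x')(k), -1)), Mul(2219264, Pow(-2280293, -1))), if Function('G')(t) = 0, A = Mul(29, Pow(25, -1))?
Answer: Rational(158603654254, 1283804959) ≈ 123.54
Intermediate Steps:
A = Rational(29, 25) (A = Mul(29, Rational(1, 25)) = Rational(29, 25) ≈ 1.1600)
k = 563 (k = Add(Add(487, 199), -123) = Add(686, -123) = 563)
Function('x')(E) = E (Function('x')(E) = Add(E, Mul(-1, 0)) = Add(E, 0) = E)
Add(Mul(70102, Pow(Function('x')(k), -1)), Mul(2219264, Pow(-2280293, -1))) = Add(Mul(70102, Pow(563, -1)), Mul(2219264, Pow(-2280293, -1))) = Add(Mul(70102, Rational(1, 563)), Mul(2219264, Rational(-1, 2280293))) = Add(Rational(70102, 563), Rational(-2219264, 2280293)) = Rational(158603654254, 1283804959)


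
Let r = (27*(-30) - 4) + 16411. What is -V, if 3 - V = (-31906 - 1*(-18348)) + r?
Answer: 2036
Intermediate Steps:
r = 15597 (r = (-810 - 4) + 16411 = -814 + 16411 = 15597)
V = -2036 (V = 3 - ((-31906 - 1*(-18348)) + 15597) = 3 - ((-31906 + 18348) + 15597) = 3 - (-13558 + 15597) = 3 - 1*2039 = 3 - 2039 = -2036)
-V = -1*(-2036) = 2036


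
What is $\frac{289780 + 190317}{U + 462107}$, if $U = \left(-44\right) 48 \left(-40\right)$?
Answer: $\frac{480097}{546587} \approx 0.87835$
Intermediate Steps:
$U = 84480$ ($U = \left(-2112\right) \left(-40\right) = 84480$)
$\frac{289780 + 190317}{U + 462107} = \frac{289780 + 190317}{84480 + 462107} = \frac{480097}{546587}$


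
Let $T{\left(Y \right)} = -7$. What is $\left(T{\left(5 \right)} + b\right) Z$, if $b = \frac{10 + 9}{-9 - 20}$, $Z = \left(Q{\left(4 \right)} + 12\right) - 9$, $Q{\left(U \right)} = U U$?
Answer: $- \frac{4218}{29} \approx -145.45$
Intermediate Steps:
$Q{\left(U \right)} = U^{2}$
$Z = 19$ ($Z = \left(4^{2} + 12\right) - 9 = \left(16 + 12\right) - 9 = 28 - 9 = 19$)
$b = - \frac{19}{29}$ ($b = \frac{19}{-29} = 19 \left(- \frac{1}{29}\right) = - \frac{19}{29} \approx -0.65517$)
$\left(T{\left(5 \right)} + b\right) Z = \left(-7 - \frac{19}{29}\right) 19 = \left(- \frac{222}{29}\right) 19 = - \frac{4218}{29}$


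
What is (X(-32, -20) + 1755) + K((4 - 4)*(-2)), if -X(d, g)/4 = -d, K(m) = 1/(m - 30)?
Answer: 48809/30 ≈ 1627.0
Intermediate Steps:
K(m) = 1/(-30 + m)
X(d, g) = 4*d (X(d, g) = -(-4)*d = 4*d)
(X(-32, -20) + 1755) + K((4 - 4)*(-2)) = (4*(-32) + 1755) + 1/(-30 + (4 - 4)*(-2)) = (-128 + 1755) + 1/(-30 + 0*(-2)) = 1627 + 1/(-30 + 0) = 1627 + 1/(-30) = 1627 - 1/30 = 48809/30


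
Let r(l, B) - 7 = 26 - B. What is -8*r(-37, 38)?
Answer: 40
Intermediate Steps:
r(l, B) = 33 - B (r(l, B) = 7 + (26 - B) = 33 - B)
-8*r(-37, 38) = -8*(33 - 1*38) = -8*(33 - 38) = -8*(-5) = 40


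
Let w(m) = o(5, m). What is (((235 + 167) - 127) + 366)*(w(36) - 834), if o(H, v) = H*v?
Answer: -419214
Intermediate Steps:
w(m) = 5*m
(((235 + 167) - 127) + 366)*(w(36) - 834) = (((235 + 167) - 127) + 366)*(5*36 - 834) = ((402 - 127) + 366)*(180 - 834) = (275 + 366)*(-654) = 641*(-654) = -419214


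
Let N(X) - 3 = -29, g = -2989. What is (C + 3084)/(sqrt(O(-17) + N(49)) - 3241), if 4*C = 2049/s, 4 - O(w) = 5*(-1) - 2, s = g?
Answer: -17070928065/17940995968 - 36870255*I*sqrt(15)/125586971776 ≈ -0.9515 - 0.001137*I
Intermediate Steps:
s = -2989
O(w) = 11 (O(w) = 4 - (5*(-1) - 2) = 4 - (-5 - 2) = 4 - 1*(-7) = 4 + 7 = 11)
N(X) = -26 (N(X) = 3 - 29 = -26)
C = -2049/11956 (C = (2049/(-2989))/4 = (2049*(-1/2989))/4 = (1/4)*(-2049/2989) = -2049/11956 ≈ -0.17138)
(C + 3084)/(sqrt(O(-17) + N(49)) - 3241) = (-2049/11956 + 3084)/(sqrt(11 - 26) - 3241) = 36870255/(11956*(sqrt(-15) - 3241)) = 36870255/(11956*(I*sqrt(15) - 3241)) = 36870255/(11956*(-3241 + I*sqrt(15)))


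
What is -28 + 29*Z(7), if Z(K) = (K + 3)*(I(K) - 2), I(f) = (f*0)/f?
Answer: -608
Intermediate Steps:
I(f) = 0 (I(f) = 0/f = 0)
Z(K) = -6 - 2*K (Z(K) = (K + 3)*(0 - 2) = (3 + K)*(-2) = -6 - 2*K)
-28 + 29*Z(7) = -28 + 29*(-6 - 2*7) = -28 + 29*(-6 - 14) = -28 + 29*(-20) = -28 - 580 = -608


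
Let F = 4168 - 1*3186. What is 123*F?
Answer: 120786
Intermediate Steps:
F = 982 (F = 4168 - 3186 = 982)
123*F = 123*982 = 120786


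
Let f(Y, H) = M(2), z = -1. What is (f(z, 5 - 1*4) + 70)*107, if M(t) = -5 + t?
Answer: 7169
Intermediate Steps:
f(Y, H) = -3 (f(Y, H) = -5 + 2 = -3)
(f(z, 5 - 1*4) + 70)*107 = (-3 + 70)*107 = 67*107 = 7169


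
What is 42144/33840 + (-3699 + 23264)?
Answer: 13794203/705 ≈ 19566.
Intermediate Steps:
42144/33840 + (-3699 + 23264) = 42144*(1/33840) + 19565 = 878/705 + 19565 = 13794203/705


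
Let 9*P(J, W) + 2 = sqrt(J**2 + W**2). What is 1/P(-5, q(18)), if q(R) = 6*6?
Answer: 6/439 + 3*sqrt(1321)/439 ≈ 0.26204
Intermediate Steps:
q(R) = 36
P(J, W) = -2/9 + sqrt(J**2 + W**2)/9
1/P(-5, q(18)) = 1/(-2/9 + sqrt((-5)**2 + 36**2)/9) = 1/(-2/9 + sqrt(25 + 1296)/9) = 1/(-2/9 + sqrt(1321)/9)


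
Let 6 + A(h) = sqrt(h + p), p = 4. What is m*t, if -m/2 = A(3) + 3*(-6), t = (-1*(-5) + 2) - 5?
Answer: 96 - 4*sqrt(7) ≈ 85.417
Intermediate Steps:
A(h) = -6 + sqrt(4 + h) (A(h) = -6 + sqrt(h + 4) = -6 + sqrt(4 + h))
t = 2 (t = (5 + 2) - 5 = 7 - 5 = 2)
m = 48 - 2*sqrt(7) (m = -2*((-6 + sqrt(4 + 3)) + 3*(-6)) = -2*((-6 + sqrt(7)) - 18) = -2*(-24 + sqrt(7)) = 48 - 2*sqrt(7) ≈ 42.708)
m*t = (48 - 2*sqrt(7))*2 = 96 - 4*sqrt(7)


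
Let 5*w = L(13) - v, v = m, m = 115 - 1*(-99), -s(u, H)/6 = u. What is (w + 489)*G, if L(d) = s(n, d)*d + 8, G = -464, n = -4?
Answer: -1183664/5 ≈ -2.3673e+5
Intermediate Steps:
s(u, H) = -6*u
L(d) = 8 + 24*d (L(d) = (-6*(-4))*d + 8 = 24*d + 8 = 8 + 24*d)
m = 214 (m = 115 + 99 = 214)
v = 214
w = 106/5 (w = ((8 + 24*13) - 1*214)/5 = ((8 + 312) - 214)/5 = (320 - 214)/5 = (1/5)*106 = 106/5 ≈ 21.200)
(w + 489)*G = (106/5 + 489)*(-464) = (2551/5)*(-464) = -1183664/5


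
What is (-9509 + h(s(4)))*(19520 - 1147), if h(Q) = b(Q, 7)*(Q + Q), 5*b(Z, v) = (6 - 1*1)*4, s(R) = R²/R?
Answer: -174120921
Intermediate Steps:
s(R) = R
b(Z, v) = 4 (b(Z, v) = ((6 - 1*1)*4)/5 = ((6 - 1)*4)/5 = (5*4)/5 = (⅕)*20 = 4)
h(Q) = 8*Q (h(Q) = 4*(Q + Q) = 4*(2*Q) = 8*Q)
(-9509 + h(s(4)))*(19520 - 1147) = (-9509 + 8*4)*(19520 - 1147) = (-9509 + 32)*18373 = -9477*18373 = -174120921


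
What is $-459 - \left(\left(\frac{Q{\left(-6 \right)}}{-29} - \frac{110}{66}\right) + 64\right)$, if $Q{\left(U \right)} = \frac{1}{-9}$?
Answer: $- \frac{136069}{261} \approx -521.34$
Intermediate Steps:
$Q{\left(U \right)} = - \frac{1}{9}$
$-459 - \left(\left(\frac{Q{\left(-6 \right)}}{-29} - \frac{110}{66}\right) + 64\right) = -459 - \left(\left(- \frac{1}{9 \left(-29\right)} - \frac{110}{66}\right) + 64\right) = -459 - \left(\left(\left(- \frac{1}{9}\right) \left(- \frac{1}{29}\right) - \frac{5}{3}\right) + 64\right) = -459 - \left(\left(\frac{1}{261} - \frac{5}{3}\right) + 64\right) = -459 - \left(- \frac{434}{261} + 64\right) = -459 - \frac{16270}{261} = - \frac{136069}{261}$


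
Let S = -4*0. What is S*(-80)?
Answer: 0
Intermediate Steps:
S = 0
S*(-80) = 0*(-80) = 0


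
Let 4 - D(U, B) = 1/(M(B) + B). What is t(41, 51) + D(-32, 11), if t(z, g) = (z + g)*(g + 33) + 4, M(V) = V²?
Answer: 1021151/132 ≈ 7736.0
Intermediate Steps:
D(U, B) = 4 - 1/(B + B²) (D(U, B) = 4 - 1/(B² + B) = 4 - 1/(B + B²))
t(z, g) = 4 + (33 + g)*(g + z) (t(z, g) = (g + z)*(33 + g) + 4 = (33 + g)*(g + z) + 4 = 4 + (33 + g)*(g + z))
t(41, 51) + D(-32, 11) = (4 + 51² + 33*51 + 33*41 + 51*41) + (-1 + 4*11 + 4*11²)/(11*(1 + 11)) = (4 + 2601 + 1683 + 1353 + 2091) + (1/11)*(-1 + 44 + 4*121)/12 = 7732 + (1/11)*(1/12)*(-1 + 44 + 484) = 7732 + (1/11)*(1/12)*527 = 7732 + 527/132 = 1021151/132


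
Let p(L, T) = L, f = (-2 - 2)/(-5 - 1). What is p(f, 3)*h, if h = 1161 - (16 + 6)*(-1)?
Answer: 2366/3 ≈ 788.67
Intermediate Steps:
h = 1183 (h = 1161 - 22*(-1) = 1161 - 1*(-22) = 1161 + 22 = 1183)
f = ⅔ (f = -4/(-6) = -4*(-⅙) = ⅔ ≈ 0.66667)
p(f, 3)*h = (⅔)*1183 = 2366/3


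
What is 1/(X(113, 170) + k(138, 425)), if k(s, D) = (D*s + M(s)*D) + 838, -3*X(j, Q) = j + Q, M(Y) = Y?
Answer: 3/354131 ≈ 8.4714e-6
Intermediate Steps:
X(j, Q) = -Q/3 - j/3 (X(j, Q) = -(j + Q)/3 = -(Q + j)/3 = -Q/3 - j/3)
k(s, D) = 838 + 2*D*s (k(s, D) = (D*s + s*D) + 838 = (D*s + D*s) + 838 = 2*D*s + 838 = 838 + 2*D*s)
1/(X(113, 170) + k(138, 425)) = 1/((-⅓*170 - ⅓*113) + (838 + 2*425*138)) = 1/((-170/3 - 113/3) + (838 + 117300)) = 1/(-283/3 + 118138) = 1/(354131/3) = 3/354131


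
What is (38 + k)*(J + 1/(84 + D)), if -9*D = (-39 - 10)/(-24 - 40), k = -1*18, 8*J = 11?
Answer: 536293/19334 ≈ 27.738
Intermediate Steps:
J = 11/8 (J = (⅛)*11 = 11/8 ≈ 1.3750)
k = -18
D = -49/576 (D = -(-39 - 10)/(9*(-24 - 40)) = -(-49)/(9*(-64)) = -(-49)*(-1)/(9*64) = -⅑*49/64 = -49/576 ≈ -0.085069)
(38 + k)*(J + 1/(84 + D)) = (38 - 18)*(11/8 + 1/(84 - 49/576)) = 20*(11/8 + 1/(48335/576)) = 20*(11/8 + 576/48335) = 20*(536293/386680) = 536293/19334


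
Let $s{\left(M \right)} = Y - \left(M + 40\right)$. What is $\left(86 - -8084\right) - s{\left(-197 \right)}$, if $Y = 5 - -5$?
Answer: $8003$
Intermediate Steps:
$Y = 10$ ($Y = 5 + 5 = 10$)
$s{\left(M \right)} = -30 - M$ ($s{\left(M \right)} = 10 - \left(M + 40\right) = 10 - \left(40 + M\right) = -30 - M$)
$\left(86 - -8084\right) - s{\left(-197 \right)} = \left(86 - -8084\right) - \left(-30 - -197\right) = \left(86 + 8084\right) - \left(-30 + 197\right) = 8170 - 167 = 8003$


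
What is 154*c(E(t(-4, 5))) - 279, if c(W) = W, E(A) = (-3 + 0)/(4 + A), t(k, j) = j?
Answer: -991/3 ≈ -330.33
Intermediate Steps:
E(A) = -3/(4 + A)
154*c(E(t(-4, 5))) - 279 = 154*(-3/(4 + 5)) - 279 = 154*(-3/9) - 279 = 154*(-3*⅑) - 279 = 154*(-⅓) - 279 = -154/3 - 279 = -991/3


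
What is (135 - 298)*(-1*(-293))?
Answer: -47759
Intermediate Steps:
(135 - 298)*(-1*(-293)) = -163*293 = -47759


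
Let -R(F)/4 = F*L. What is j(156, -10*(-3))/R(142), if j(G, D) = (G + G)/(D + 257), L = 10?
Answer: -39/203770 ≈ -0.00019139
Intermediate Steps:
R(F) = -40*F (R(F) = -4*F*10 = -40*F)
j(G, D) = 2*G/(257 + D) (j(G, D) = (2*G)/(257 + D) = 2*G/(257 + D))
j(156, -10*(-3))/R(142) = (2*156/(257 - 10*(-3)))/((-40*142)) = (2*156/(257 + 30))/(-5680) = (2*156/287)*(-1/5680) = (2*156*(1/287))*(-1/5680) = (312/287)*(-1/5680) = -39/203770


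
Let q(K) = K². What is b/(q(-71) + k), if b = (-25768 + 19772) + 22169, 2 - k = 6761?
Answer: -16173/1718 ≈ -9.4138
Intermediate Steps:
k = -6759 (k = 2 - 1*6761 = 2 - 6761 = -6759)
b = 16173 (b = -5996 + 22169 = 16173)
b/(q(-71) + k) = 16173/((-71)² - 6759) = 16173/(5041 - 6759) = 16173/(-1718) = 16173*(-1/1718) = -16173/1718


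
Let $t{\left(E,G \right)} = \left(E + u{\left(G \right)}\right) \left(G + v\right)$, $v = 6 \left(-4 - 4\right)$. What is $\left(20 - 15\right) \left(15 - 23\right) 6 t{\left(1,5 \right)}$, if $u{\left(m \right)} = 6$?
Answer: $72240$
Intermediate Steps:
$v = -48$ ($v = 6 \left(-8\right) = -48$)
$t{\left(E,G \right)} = \left(-48 + G\right) \left(6 + E\right)$ ($t{\left(E,G \right)} = \left(E + 6\right) \left(G - 48\right) = \left(6 + E\right) \left(-48 + G\right) = \left(-48 + G\right) \left(6 + E\right)$)
$\left(20 - 15\right) \left(15 - 23\right) 6 t{\left(1,5 \right)} = \left(20 - 15\right) \left(15 - 23\right) 6 \left(-288 - 48 + 6 \cdot 5 + 1 \cdot 5\right) = 5 \left(-8\right) 6 \left(-288 - 48 + 30 + 5\right) = \left(-40\right) 6 \left(-301\right) = \left(-240\right) \left(-301\right) = 72240$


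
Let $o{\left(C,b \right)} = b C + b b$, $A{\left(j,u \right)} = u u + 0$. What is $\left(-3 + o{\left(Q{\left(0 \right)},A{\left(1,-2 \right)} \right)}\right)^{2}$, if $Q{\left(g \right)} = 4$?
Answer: $841$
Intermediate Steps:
$A{\left(j,u \right)} = u^{2}$ ($A{\left(j,u \right)} = u^{2} + 0 = u^{2}$)
$o{\left(C,b \right)} = b^{2} + C b$ ($o{\left(C,b \right)} = C b + b^{2} = b^{2} + C b$)
$\left(-3 + o{\left(Q{\left(0 \right)},A{\left(1,-2 \right)} \right)}\right)^{2} = \left(-3 + \left(-2\right)^{2} \left(4 + \left(-2\right)^{2}\right)\right)^{2} = \left(-3 + 4 \left(4 + 4\right)\right)^{2} = \left(-3 + 4 \cdot 8\right)^{2} = \left(-3 + 32\right)^{2} = 29^{2} = 841$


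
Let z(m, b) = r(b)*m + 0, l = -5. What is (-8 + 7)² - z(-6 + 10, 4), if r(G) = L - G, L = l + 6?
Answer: 13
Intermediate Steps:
L = 1 (L = -5 + 6 = 1)
r(G) = 1 - G
z(m, b) = m*(1 - b) (z(m, b) = (1 - b)*m + 0 = m*(1 - b) + 0 = m*(1 - b))
(-8 + 7)² - z(-6 + 10, 4) = (-8 + 7)² - (-6 + 10)*(1 - 1*4) = (-1)² - 4*(1 - 4) = 1 - 4*(-3) = 1 - 1*(-12) = 1 + 12 = 13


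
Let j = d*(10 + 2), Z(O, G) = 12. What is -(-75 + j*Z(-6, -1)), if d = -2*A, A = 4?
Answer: 1227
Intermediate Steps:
d = -8 (d = -2*4 = -8)
j = -96 (j = -8*(10 + 2) = -8*12 = -96)
-(-75 + j*Z(-6, -1)) = -(-75 - 96*12) = -(-75 - 1152) = -1*(-1227) = 1227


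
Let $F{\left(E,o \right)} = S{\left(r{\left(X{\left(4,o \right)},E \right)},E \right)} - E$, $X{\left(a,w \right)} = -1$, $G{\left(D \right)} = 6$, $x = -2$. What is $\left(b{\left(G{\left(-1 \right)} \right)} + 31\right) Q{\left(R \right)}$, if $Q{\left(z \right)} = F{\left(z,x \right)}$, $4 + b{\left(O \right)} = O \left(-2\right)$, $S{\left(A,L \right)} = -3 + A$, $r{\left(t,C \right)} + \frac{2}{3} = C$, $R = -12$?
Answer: $-55$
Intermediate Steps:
$r{\left(t,C \right)} = - \frac{2}{3} + C$
$b{\left(O \right)} = -4 - 2 O$ ($b{\left(O \right)} = -4 + O \left(-2\right) = -4 - 2 O$)
$F{\left(E,o \right)} = - \frac{11}{3}$ ($F{\left(E,o \right)} = \left(-3 + \left(- \frac{2}{3} + E\right)\right) - E = \left(- \frac{11}{3} + E\right) - E = - \frac{11}{3}$)
$Q{\left(z \right)} = - \frac{11}{3}$
$\left(b{\left(G{\left(-1 \right)} \right)} + 31\right) Q{\left(R \right)} = \left(\left(-4 - 12\right) + 31\right) \left(- \frac{11}{3}\right) = \left(-16 + 31\right) \left(- \frac{11}{3}\right) = 15 \left(- \frac{11}{3}\right) = -55$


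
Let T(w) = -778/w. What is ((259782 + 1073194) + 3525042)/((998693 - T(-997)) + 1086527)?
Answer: 2421721973/1039481781 ≈ 2.3297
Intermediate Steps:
((259782 + 1073194) + 3525042)/((998693 - T(-997)) + 1086527) = ((259782 + 1073194) + 3525042)/((998693 - (-778)/(-997)) + 1086527) = (1332976 + 3525042)/((998693 - (-778)*(-1)/997) + 1086527) = 4858018/((998693 - 1*778/997) + 1086527) = 4858018/((998693 - 778/997) + 1086527) = 4858018/(995696143/997 + 1086527) = 4858018/(2078963562/997) = 4858018*(997/2078963562) = 2421721973/1039481781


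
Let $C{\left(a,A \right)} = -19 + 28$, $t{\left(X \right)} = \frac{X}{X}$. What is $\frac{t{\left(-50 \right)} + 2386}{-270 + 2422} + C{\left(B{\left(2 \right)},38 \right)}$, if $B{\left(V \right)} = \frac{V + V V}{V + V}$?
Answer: $\frac{21755}{2152} \approx 10.109$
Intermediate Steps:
$t{\left(X \right)} = 1$
$B{\left(V \right)} = \frac{V + V^{2}}{2 V}$
$C{\left(a,A \right)} = 9$
$\frac{t{\left(-50 \right)} + 2386}{-270 + 2422} + C{\left(B{\left(2 \right)},38 \right)} = \frac{1 + 2386}{-270 + 2422} + 9 = \frac{2387}{2152} + 9 = \frac{21755}{2152}$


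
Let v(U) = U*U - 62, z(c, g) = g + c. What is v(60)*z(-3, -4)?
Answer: -24766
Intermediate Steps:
z(c, g) = c + g
v(U) = -62 + U**2 (v(U) = U**2 - 62 = -62 + U**2)
v(60)*z(-3, -4) = (-62 + 60**2)*(-3 - 4) = (-62 + 3600)*(-7) = 3538*(-7) = -24766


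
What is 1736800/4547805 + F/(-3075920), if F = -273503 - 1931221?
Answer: 768445634341/699434217780 ≈ 1.0987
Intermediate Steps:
F = -2204724
1736800/4547805 + F/(-3075920) = 1736800/4547805 - 2204724/(-3075920) = 1736800*(1/4547805) - 2204724*(-1/3075920) = 347360/909561 + 551181/768980 = 768445634341/699434217780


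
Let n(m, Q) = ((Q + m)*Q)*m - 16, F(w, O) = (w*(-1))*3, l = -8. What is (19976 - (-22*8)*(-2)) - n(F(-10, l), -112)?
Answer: -255880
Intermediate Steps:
F(w, O) = -3*w (F(w, O) = -w*3 = -3*w)
n(m, Q) = -16 + Q*m*(Q + m) (n(m, Q) = (Q*(Q + m))*m - 16 = Q*m*(Q + m) - 16 = -16 + Q*m*(Q + m))
(19976 - (-22*8)*(-2)) - n(F(-10, l), -112) = (19976 - (-22*8)*(-2)) - (-16 - 112*(-3*(-10))**2 - 3*(-10)*(-112)**2) = (19976 - (-176)*(-2)) - (-16 - 112*30**2 + 30*12544) = (19976 - 1*352) - (-16 - 112*900 + 376320) = (19976 - 352) - (-16 - 100800 + 376320) = 19624 - 1*275504 = 19624 - 275504 = -255880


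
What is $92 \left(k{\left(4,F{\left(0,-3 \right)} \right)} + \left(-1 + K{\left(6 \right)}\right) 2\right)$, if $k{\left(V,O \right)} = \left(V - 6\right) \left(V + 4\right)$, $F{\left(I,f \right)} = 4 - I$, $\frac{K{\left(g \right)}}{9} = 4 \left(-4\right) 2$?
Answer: $-54648$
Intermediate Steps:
$K{\left(g \right)} = -288$ ($K{\left(g \right)} = 9 \cdot 4 \left(-4\right) 2 = 9 \left(\left(-16\right) 2\right) = 9 \left(-32\right) = -288$)
$k{\left(V,O \right)} = \left(-6 + V\right) \left(4 + V\right)$
$92 \left(k{\left(4,F{\left(0,-3 \right)} \right)} + \left(-1 + K{\left(6 \right)}\right) 2\right) = 92 \left(\left(-24 + 4^{2} - 8\right) + \left(-1 - 288\right) 2\right) = 92 \left(\left(-24 + 16 - 8\right) - 578\right) = 92 \left(-16 - 578\right) = 92 \left(-594\right) = -54648$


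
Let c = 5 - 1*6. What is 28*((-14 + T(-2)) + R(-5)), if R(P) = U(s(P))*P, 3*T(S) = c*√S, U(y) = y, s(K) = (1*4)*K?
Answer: 2408 - 28*I*√2/3 ≈ 2408.0 - 13.199*I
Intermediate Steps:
s(K) = 4*K
c = -1 (c = 5 - 6 = -1)
T(S) = -√S/3 (T(S) = (-√S)/3 = -√S/3)
R(P) = 4*P² (R(P) = (4*P)*P = 4*P²)
28*((-14 + T(-2)) + R(-5)) = 28*((-14 - I*√2/3) + 4*(-5)²) = 28*((-14 - I*√2/3) + 4*25) = 28*((-14 - I*√2/3) + 100) = 28*(86 - I*√2/3) = 2408 - 28*I*√2/3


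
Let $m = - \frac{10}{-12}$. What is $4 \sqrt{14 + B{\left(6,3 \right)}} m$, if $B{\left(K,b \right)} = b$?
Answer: $\frac{10 \sqrt{17}}{3} \approx 13.744$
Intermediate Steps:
$m = \frac{5}{6}$ ($m = \left(-10\right) \left(- \frac{1}{12}\right) = \frac{5}{6} \approx 0.83333$)
$4 \sqrt{14 + B{\left(6,3 \right)}} m = 4 \sqrt{14 + 3} \cdot \frac{5}{6} = 4 \sqrt{17} \cdot \frac{5}{6} = \frac{10 \sqrt{17}}{3}$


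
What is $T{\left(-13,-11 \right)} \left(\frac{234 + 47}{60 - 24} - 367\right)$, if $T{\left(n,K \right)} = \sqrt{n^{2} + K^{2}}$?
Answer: $- \frac{12931 \sqrt{290}}{36} \approx -6116.9$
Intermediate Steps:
$T{\left(n,K \right)} = \sqrt{K^{2} + n^{2}}$
$T{\left(-13,-11 \right)} \left(\frac{234 + 47}{60 - 24} - 367\right) = \sqrt{\left(-11\right)^{2} + \left(-13\right)^{2}} \left(\frac{234 + 47}{60 - 24} - 367\right) = \sqrt{121 + 169} \left(\frac{281}{36} - 367\right) = \sqrt{290} \left(281 \cdot \frac{1}{36} - 367\right) = \sqrt{290} \left(\frac{281}{36} - 367\right) = \sqrt{290} \left(- \frac{12931}{36}\right) = - \frac{12931 \sqrt{290}}{36}$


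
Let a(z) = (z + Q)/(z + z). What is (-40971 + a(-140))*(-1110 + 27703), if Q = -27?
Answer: -43581037687/40 ≈ -1.0895e+9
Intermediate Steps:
a(z) = (-27 + z)/(2*z) (a(z) = (z - 27)/(z + z) = (-27 + z)/((2*z)) = (-27 + z)*(1/(2*z)) = (-27 + z)/(2*z))
(-40971 + a(-140))*(-1110 + 27703) = (-40971 + (½)*(-27 - 140)/(-140))*(-1110 + 27703) = (-40971 + (½)*(-1/140)*(-167))*26593 = (-40971 + 167/280)*26593 = -11471713/280*26593 = -43581037687/40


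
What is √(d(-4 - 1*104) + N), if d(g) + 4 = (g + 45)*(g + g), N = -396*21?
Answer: 2*√1322 ≈ 72.719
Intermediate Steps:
N = -8316
d(g) = -4 + 2*g*(45 + g) (d(g) = -4 + (g + 45)*(g + g) = -4 + (45 + g)*(2*g) = -4 + 2*g*(45 + g))
√(d(-4 - 1*104) + N) = √((-4 + 2*(-4 - 1*104)² + 90*(-4 - 1*104)) - 8316) = √((-4 + 2*(-4 - 104)² + 90*(-4 - 104)) - 8316) = √((-4 + 2*(-108)² + 90*(-108)) - 8316) = √((-4 + 2*11664 - 9720) - 8316) = √((-4 + 23328 - 9720) - 8316) = √(13604 - 8316) = √5288 = 2*√1322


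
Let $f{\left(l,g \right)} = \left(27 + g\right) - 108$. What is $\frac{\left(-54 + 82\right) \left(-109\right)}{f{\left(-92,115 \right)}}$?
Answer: $- \frac{1526}{17} \approx -89.765$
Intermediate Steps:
$f{\left(l,g \right)} = -81 + g$
$\frac{\left(-54 + 82\right) \left(-109\right)}{f{\left(-92,115 \right)}} = \frac{\left(-54 + 82\right) \left(-109\right)}{-81 + 115} = \frac{28 \left(-109\right)}{34} = \left(-3052\right) \frac{1}{34} = - \frac{1526}{17}$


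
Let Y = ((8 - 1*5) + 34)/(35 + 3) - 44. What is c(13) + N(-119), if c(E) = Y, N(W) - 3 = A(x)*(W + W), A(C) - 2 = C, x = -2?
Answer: -1521/38 ≈ -40.026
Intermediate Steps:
A(C) = 2 + C
Y = -1635/38 (Y = ((8 - 5) + 34)/38 - 44 = (3 + 34)*(1/38) - 44 = 37*(1/38) - 44 = 37/38 - 44 = -1635/38 ≈ -43.026)
N(W) = 3 (N(W) = 3 + (2 - 2)*(W + W) = 3 + 0*(2*W) = 3 + 0 = 3)
c(E) = -1635/38
c(13) + N(-119) = -1635/38 + 3 = -1521/38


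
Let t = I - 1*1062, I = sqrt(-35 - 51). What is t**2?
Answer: (1062 - I*sqrt(86))**2 ≈ 1.1278e+6 - 1.97e+4*I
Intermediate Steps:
I = I*sqrt(86) (I = sqrt(-86) = I*sqrt(86) ≈ 9.2736*I)
t = -1062 + I*sqrt(86) (t = I*sqrt(86) - 1*1062 = I*sqrt(86) - 1062 = -1062 + I*sqrt(86) ≈ -1062.0 + 9.2736*I)
t**2 = (-1062 + I*sqrt(86))**2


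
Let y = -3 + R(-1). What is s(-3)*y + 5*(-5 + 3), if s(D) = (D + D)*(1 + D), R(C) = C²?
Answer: -34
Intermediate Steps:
s(D) = 2*D*(1 + D) (s(D) = (2*D)*(1 + D) = 2*D*(1 + D))
y = -2 (y = -3 + (-1)² = -3 + 1 = -2)
s(-3)*y + 5*(-5 + 3) = (2*(-3)*(1 - 3))*(-2) + 5*(-5 + 3) = (2*(-3)*(-2))*(-2) + 5*(-2) = 12*(-2) - 10 = -24 - 10 = -34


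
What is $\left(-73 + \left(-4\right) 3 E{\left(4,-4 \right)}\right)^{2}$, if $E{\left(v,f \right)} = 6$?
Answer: $21025$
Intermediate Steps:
$\left(-73 + \left(-4\right) 3 E{\left(4,-4 \right)}\right)^{2} = \left(-73 + \left(-4\right) 3 \cdot 6\right)^{2} = \left(-73 - 72\right)^{2} = \left(-145\right)^{2} = 21025$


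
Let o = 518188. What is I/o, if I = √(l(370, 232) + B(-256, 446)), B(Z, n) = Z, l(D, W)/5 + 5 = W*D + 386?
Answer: √430849/518188 ≈ 0.0012667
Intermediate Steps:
l(D, W) = 1905 + 5*D*W (l(D, W) = -25 + 5*(W*D + 386) = -25 + 5*(D*W + 386) = -25 + 5*(386 + D*W) = -25 + (1930 + 5*D*W) = 1905 + 5*D*W)
I = √430849 (I = √((1905 + 5*370*232) - 256) = √((1905 + 429200) - 256) = √(431105 - 256) = √430849 ≈ 656.39)
I/o = √430849/518188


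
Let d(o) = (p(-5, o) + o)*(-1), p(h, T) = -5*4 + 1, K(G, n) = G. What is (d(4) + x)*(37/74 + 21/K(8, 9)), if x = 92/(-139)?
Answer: 49825/1112 ≈ 44.807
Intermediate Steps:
p(h, T) = -19 (p(h, T) = -20 + 1 = -19)
d(o) = 19 - o (d(o) = (-19 + o)*(-1) = 19 - o)
x = -92/139 (x = 92*(-1/139) = -92/139 ≈ -0.66187)
(d(4) + x)*(37/74 + 21/K(8, 9)) = ((19 - 1*4) - 92/139)*(37/74 + 21/8) = ((19 - 4) - 92/139)*(37*(1/74) + 21*(⅛)) = (15 - 92/139)*(½ + 21/8) = (1993/139)*(25/8) = 49825/1112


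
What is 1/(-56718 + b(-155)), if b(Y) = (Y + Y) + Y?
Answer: -1/57183 ≈ -1.7488e-5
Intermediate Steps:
b(Y) = 3*Y (b(Y) = 2*Y + Y = 3*Y)
1/(-56718 + b(-155)) = 1/(-56718 + 3*(-155)) = 1/(-56718 - 465) = 1/(-57183) = -1/57183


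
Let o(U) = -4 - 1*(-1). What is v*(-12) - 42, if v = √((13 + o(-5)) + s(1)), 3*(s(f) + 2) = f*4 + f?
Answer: -42 - 4*√87 ≈ -79.310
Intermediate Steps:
o(U) = -3 (o(U) = -4 + 1 = -3)
s(f) = -2 + 5*f/3 (s(f) = -2 + (f*4 + f)/3 = -2 + (4*f + f)/3 = -2 + (5*f)/3 = -2 + 5*f/3)
v = √87/3 (v = √((13 - 3) + (-2 + (5/3)*1)) = √(10 + (-2 + 5/3)) = √(10 - ⅓) = √(29/3) = √87/3 ≈ 3.1091)
v*(-12) - 42 = (√87/3)*(-12) - 42 = -4*√87 - 42 = -42 - 4*√87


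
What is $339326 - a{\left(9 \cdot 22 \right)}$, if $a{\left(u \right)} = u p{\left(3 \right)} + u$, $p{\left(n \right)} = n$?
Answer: $338534$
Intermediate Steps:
$a{\left(u \right)} = 4 u$ ($a{\left(u \right)} = u 3 + u = 3 u + u = 4 u$)
$339326 - a{\left(9 \cdot 22 \right)} = 339326 - 4 \cdot 9 \cdot 22 = 339326 - 4 \cdot 198 = 339326 - 792 = 338534$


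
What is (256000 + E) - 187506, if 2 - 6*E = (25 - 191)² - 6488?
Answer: 64983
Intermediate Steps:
E = -3511 (E = ⅓ - ((25 - 191)² - 6488)/6 = ⅓ - ((-166)² - 6488)/6 = ⅓ - (27556 - 6488)/6 = ⅓ - ⅙*21068 = ⅓ - 10534/3 = -3511)
(256000 + E) - 187506 = (256000 - 3511) - 187506 = 252489 - 187506 = 64983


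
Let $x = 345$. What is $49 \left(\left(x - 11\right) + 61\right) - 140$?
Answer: $19215$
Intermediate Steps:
$49 \left(\left(x - 11\right) + 61\right) - 140 = 49 \left(\left(345 - 11\right) + 61\right) - 140 = 49 \left(334 + 61\right) - 140 = 49 \cdot 395 - 140 = 19355 - 140 = 19215$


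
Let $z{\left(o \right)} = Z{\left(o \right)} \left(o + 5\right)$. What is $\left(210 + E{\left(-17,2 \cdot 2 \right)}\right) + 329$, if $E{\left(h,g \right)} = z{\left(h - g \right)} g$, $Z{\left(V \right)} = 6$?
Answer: $155$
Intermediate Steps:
$z{\left(o \right)} = 30 + 6 o$ ($z{\left(o \right)} = 6 \left(o + 5\right) = 6 \left(5 + o\right) = 30 + 6 o$)
$E{\left(h,g \right)} = g \left(30 - 6 g + 6 h\right)$ ($E{\left(h,g \right)} = \left(30 + 6 \left(h - g\right)\right) g = \left(30 - \left(- 6 h + 6 g\right)\right) g = \left(30 - 6 g + 6 h\right) g = g \left(30 - 6 g + 6 h\right)$)
$\left(210 + E{\left(-17,2 \cdot 2 \right)}\right) + 329 = \left(210 + 6 \cdot 2 \cdot 2 \left(5 - 17 - 2 \cdot 2\right)\right) + 329 = \left(210 + 6 \cdot 4 \left(5 - 17 - 4\right)\right) + 329 = \left(210 + 6 \cdot 4 \left(-16\right)\right) + 329 = \left(210 - 384\right) + 329 = -174 + 329 = 155$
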